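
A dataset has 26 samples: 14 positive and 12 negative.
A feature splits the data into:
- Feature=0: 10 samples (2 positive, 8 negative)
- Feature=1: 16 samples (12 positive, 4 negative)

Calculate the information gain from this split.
0.2188 bits

Information Gain = H(Y) - H(Y|Feature)

Before split:
P(positive) = 14/26 = 0.5385
H(Y) = 0.9957 bits

After split:
Feature=0: H = 0.7219 bits (weight = 10/26)
Feature=1: H = 0.8113 bits (weight = 16/26)
H(Y|Feature) = (10/26)×0.7219 + (16/26)×0.8113 = 0.7769 bits

Information Gain = 0.9957 - 0.7769 = 0.2188 bits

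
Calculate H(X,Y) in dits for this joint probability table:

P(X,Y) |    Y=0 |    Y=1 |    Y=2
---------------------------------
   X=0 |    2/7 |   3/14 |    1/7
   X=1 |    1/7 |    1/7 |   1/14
0.7429 dits

Joint entropy is H(X,Y) = -Σ_{x,y} p(x,y) log p(x,y).

Summing over all non-zero entries:
H(X,Y) = -[2/7·log_10(2/7) + 3/14·log_10(3/14) + 1/7·log_10(1/7) + 1/7·log_10(1/7) + 1/7·log_10(1/7) + 1/14·log_10(1/14)]
H(X,Y) = 0.7429 dits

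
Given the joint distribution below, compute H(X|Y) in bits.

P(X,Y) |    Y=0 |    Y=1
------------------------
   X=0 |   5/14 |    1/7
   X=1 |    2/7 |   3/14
0.9839 bits

Using the chain rule: H(X|Y) = H(X,Y) - H(Y)

First, compute H(X,Y) = 1.9242 bits

Marginal P(Y) = (9/14, 5/14)
H(Y) = 0.9403 bits

H(X|Y) = H(X,Y) - H(Y) = 1.9242 - 0.9403 = 0.9839 bits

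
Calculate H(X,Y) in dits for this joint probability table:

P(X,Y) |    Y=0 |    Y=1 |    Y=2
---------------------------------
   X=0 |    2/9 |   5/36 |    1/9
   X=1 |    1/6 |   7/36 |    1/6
0.7679 dits

Joint entropy is H(X,Y) = -Σ_{x,y} p(x,y) log p(x,y).

Summing over all non-zero entries:
H(X,Y) = -[2/9·log_10(2/9) + 5/36·log_10(5/36) + 1/9·log_10(1/9) + 1/6·log_10(1/6) + 7/36·log_10(7/36) + 1/6·log_10(1/6)]
H(X,Y) = 0.7679 dits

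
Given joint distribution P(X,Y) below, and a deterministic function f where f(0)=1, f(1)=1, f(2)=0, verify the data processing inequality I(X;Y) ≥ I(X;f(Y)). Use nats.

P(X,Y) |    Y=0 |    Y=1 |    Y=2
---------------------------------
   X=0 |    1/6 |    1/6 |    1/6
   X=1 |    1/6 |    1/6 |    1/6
I(X;Y) = 0.0000, I(X;f(Y)) = 0.0000, inequality holds: 0.0000 ≥ 0.0000

Data Processing Inequality: For any Markov chain X → Y → Z, we have I(X;Y) ≥ I(X;Z).

Here Z = f(Y) is a deterministic function of Y, forming X → Y → Z.

Original I(X;Y) = 0.0000 nats

After applying f:
P(X,Z) where Z=f(Y):
- P(X,Z=0) = P(X,Y=2)
- P(X,Z=1) = P(X,Y=0) + P(X,Y=1)

I(X;Z) = I(X;f(Y)) = 0.0000 nats

Verification: 0.0000 ≥ 0.0000 ✓

Information cannot be created by processing; the function f can only lose information about X.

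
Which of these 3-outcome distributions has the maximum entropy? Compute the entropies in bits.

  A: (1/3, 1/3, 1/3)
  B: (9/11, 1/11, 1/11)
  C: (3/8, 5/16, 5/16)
A

For a discrete distribution over n outcomes, entropy is maximized by the uniform distribution.

Computing entropies:
H(A) = 1.5850 bits
H(B) = 0.8659 bits
H(C) = 1.5794 bits

The uniform distribution (where all probabilities equal 1/3) achieves the maximum entropy of log_2(3) = 1.5850 bits.

Distribution A has the highest entropy.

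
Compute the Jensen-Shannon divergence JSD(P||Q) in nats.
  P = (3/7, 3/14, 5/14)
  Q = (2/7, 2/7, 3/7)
0.0114 nats

Jensen-Shannon divergence is:
JSD(P||Q) = 0.5 × D_KL(P||M) + 0.5 × D_KL(Q||M)
where M = 0.5 × (P + Q) is the mixture distribution.

M = 0.5 × (3/7, 3/14, 5/14) + 0.5 × (2/7, 2/7, 3/7) = (5/14, 1/4, 11/28)

D_KL(P||M) = 0.0111 nats
D_KL(Q||M) = 0.0117 nats

JSD(P||Q) = 0.5 × 0.0111 + 0.5 × 0.0117 = 0.0114 nats

Unlike KL divergence, JSD is symmetric and bounded: 0 ≤ JSD ≤ log(2).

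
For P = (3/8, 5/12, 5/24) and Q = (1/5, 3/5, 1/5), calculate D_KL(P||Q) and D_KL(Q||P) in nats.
D_KL(P||Q) = 0.0923, D_KL(Q||P) = 0.0849

KL divergence is not symmetric: D_KL(P||Q) ≠ D_KL(Q||P) in general.

D_KL(P||Q) = 0.0923 nats
D_KL(Q||P) = 0.0849 nats

No, they are not equal!

This asymmetry is why KL divergence is not a true distance metric.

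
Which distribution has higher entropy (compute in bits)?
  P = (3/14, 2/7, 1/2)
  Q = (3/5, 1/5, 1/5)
P

Computing entropies in bits:
H(P) = 1.4926
H(Q) = 1.3710

Distribution P has higher entropy.

Intuition: The distribution closer to uniform (more spread out) has higher entropy.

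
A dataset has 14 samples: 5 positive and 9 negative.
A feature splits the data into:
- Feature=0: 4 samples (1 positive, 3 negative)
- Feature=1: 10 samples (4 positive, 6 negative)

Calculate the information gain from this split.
0.0150 bits

Information Gain = H(Y) - H(Y|Feature)

Before split:
P(positive) = 5/14 = 0.3571
H(Y) = 0.9403 bits

After split:
Feature=0: H = 0.8113 bits (weight = 4/14)
Feature=1: H = 0.9710 bits (weight = 10/14)
H(Y|Feature) = (4/14)×0.8113 + (10/14)×0.9710 = 0.9253 bits

Information Gain = 0.9403 - 0.9253 = 0.0150 bits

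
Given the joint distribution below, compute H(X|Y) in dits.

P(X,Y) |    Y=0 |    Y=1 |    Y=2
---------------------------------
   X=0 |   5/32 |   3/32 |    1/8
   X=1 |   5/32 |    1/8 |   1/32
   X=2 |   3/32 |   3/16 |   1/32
0.4467 dits

Using the chain rule: H(X|Y) = H(X,Y) - H(Y)

First, compute H(X,Y) = 0.9008 dits

Marginal P(Y) = (13/32, 13/32, 3/16)
H(Y) = 0.4542 dits

H(X|Y) = H(X,Y) - H(Y) = 0.9008 - 0.4542 = 0.4467 dits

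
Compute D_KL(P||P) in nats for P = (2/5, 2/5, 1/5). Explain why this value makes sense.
0.0000 nats

KL divergence satisfies the Gibbs inequality: D_KL(P||Q) ≥ 0 for all distributions P, Q.

D_KL(P||Q) = Σ p(x) log(p(x)/q(x))
Each term is p(x) × log_e(p(x)/p(x)) = p(x) × log_e(1) = 0, so the sum is 0.
D_KL(P||Q) = 0.0000 nats

When P = Q, the KL divergence is exactly 0, as there is no 'divergence' between identical distributions.

This non-negativity is a fundamental property: relative entropy cannot be negative because it measures how different Q is from P.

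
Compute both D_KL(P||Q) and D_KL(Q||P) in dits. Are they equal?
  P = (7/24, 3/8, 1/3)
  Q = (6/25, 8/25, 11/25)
D_KL(P||Q) = 0.0103, D_KL(Q||P) = 0.0107

KL divergence is not symmetric: D_KL(P||Q) ≠ D_KL(Q||P) in general.

D_KL(P||Q) = 0.0103 dits
D_KL(Q||P) = 0.0107 dits

No, they are not equal!

This asymmetry is why KL divergence is not a true distance metric.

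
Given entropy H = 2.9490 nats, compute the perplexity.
19.0869

Perplexity is e^H (or exp(H) for natural log).

H = 2.9490 nats
Perplexity = e^2.9490 = 19.0869

Interpretation: The model's uncertainty is equivalent to choosing uniformly among 19.1 options.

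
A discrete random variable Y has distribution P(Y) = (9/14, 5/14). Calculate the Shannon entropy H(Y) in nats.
0.6518 nats

Shannon entropy is H(X) = -Σ p(x) log p(x).

For P = (9/14, 5/14):
H = -9/14 × log_e(9/14) -5/14 × log_e(5/14)
H = 0.6518 nats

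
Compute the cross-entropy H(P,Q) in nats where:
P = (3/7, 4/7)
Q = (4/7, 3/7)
0.7240 nats

Cross-entropy: H(P,Q) = -Σ p(x) log q(x)

Alternatively: H(P,Q) = H(P) + D_KL(P||Q)
H(P) = 0.6829 nats
D_KL(P||Q) = 0.0411 nats

H(P,Q) = 0.6829 + 0.0411 = 0.7240 nats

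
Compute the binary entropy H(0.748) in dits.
0.2452 dits

The binary entropy function is:
H(p) = -p log(p) - (1-p) log(1-p)

H(0.748) = -0.748 × log_10(0.748) - 0.252 × log_10(0.252)
H(0.748) = 0.2452 dits

Note: Binary entropy is maximized at p=0.5 (H=1 bit) and minimized at p=0 or p=1 (H=0).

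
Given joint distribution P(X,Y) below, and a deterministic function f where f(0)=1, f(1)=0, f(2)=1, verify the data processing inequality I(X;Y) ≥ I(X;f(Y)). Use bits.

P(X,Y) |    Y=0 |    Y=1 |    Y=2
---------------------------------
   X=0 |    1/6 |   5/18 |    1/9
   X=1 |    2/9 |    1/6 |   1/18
I(X;Y) = 0.0307, I(X;f(Y)) = 0.0113, inequality holds: 0.0307 ≥ 0.0113

Data Processing Inequality: For any Markov chain X → Y → Z, we have I(X;Y) ≥ I(X;Z).

Here Z = f(Y) is a deterministic function of Y, forming X → Y → Z.

Original I(X;Y) = 0.0307 bits

After applying f:
P(X,Z) where Z=f(Y):
- P(X,Z=0) = P(X,Y=1)
- P(X,Z=1) = P(X,Y=0) + P(X,Y=2)

I(X;Z) = I(X;f(Y)) = 0.0113 bits

Verification: 0.0307 ≥ 0.0113 ✓

Information cannot be created by processing; the function f can only lose information about X.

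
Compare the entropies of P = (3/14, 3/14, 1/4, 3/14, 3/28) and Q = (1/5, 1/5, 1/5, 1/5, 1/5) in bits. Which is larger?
Q

Computing entropies in bits:
H(P) = 2.2739
H(Q) = 2.3219

Distribution Q has higher entropy.

Intuition: The distribution closer to uniform (more spread out) has higher entropy.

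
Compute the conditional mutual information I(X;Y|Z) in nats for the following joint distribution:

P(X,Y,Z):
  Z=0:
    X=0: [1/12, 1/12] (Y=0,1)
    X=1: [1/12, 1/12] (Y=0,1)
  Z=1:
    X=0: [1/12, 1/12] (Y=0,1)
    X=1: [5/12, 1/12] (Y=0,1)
0.0341 nats

Conditional mutual information: I(X;Y|Z) = H(X|Z) + H(Y|Z) - H(X,Y|Z)

H(Z) = 0.6365
H(X,Z) = 1.2425 → H(X|Z) = 0.6059
H(Y,Z) = 1.2425 → H(Y|Z) = 0.6059
H(X,Y,Z) = 1.8143 → H(X,Y|Z) = 1.1778

I(X;Y|Z) = 0.6059 + 0.6059 - 1.1778 = 0.0341 nats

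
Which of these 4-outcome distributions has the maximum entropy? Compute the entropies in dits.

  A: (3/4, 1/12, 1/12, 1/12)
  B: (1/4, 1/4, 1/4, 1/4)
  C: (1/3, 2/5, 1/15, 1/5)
B

For a discrete distribution over n outcomes, entropy is maximized by the uniform distribution.

Computing entropies:
H(A) = 0.3635 dits
H(B) = 0.6021 dits
H(C) = 0.5364 dits

The uniform distribution (where all probabilities equal 1/4) achieves the maximum entropy of log_10(4) = 0.6021 dits.

Distribution B has the highest entropy.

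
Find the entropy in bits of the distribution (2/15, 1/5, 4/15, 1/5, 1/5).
2.2892 bits

Shannon entropy is H(X) = -Σ p(x) log p(x).

For P = (2/15, 1/5, 4/15, 1/5, 1/5):
H = -2/15 × log_2(2/15) -1/5 × log_2(1/5) -4/15 × log_2(4/15) -1/5 × log_2(1/5) -1/5 × log_2(1/5)
H = 2.2892 bits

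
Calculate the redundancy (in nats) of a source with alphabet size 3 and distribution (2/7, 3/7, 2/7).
0.0196 nats

Redundancy measures how far a source is from maximum entropy:
R = H_max - H(X)

Maximum entropy for 3 symbols: H_max = log_e(3) = 1.0986 nats
Actual entropy: H(X) = 1.0790 nats
Redundancy: R = 1.0986 - 1.0790 = 0.0196 nats

This redundancy represents potential for compression: the source could be compressed by 0.0196 nats per symbol.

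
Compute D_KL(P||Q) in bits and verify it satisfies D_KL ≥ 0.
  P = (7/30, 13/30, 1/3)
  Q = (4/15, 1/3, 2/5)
0.0314 bits

KL divergence satisfies the Gibbs inequality: D_KL(P||Q) ≥ 0 for all distributions P, Q.

D_KL(P||Q) = Σ p(x) log(p(x)/q(x))
Term by term:
  x=0: 7/30 × log_2[(7/30)/(4/15)] = -0.0450
  x=1: 13/30 × log_2[(13/30)/(1/3)] = 0.1640
  x=2: 1/3 × log_2[(1/3)/(2/5)] = -0.0877
D_KL(P||Q) = 0.0314 bits

D_KL(P||Q) = 0.0314 ≥ 0 ✓

This non-negativity is a fundamental property: relative entropy cannot be negative because it measures how different Q is from P.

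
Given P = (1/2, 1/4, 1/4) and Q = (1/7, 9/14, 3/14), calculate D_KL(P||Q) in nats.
0.4288 nats

KL divergence: D_KL(P||Q) = Σ p(x) log(p(x)/q(x))

Computing term by term:
  x=0: 1/2 × log_e[(1/2)/(1/7)] = 1/2 × 1.2528 = 0.6264
  x=1: 1/4 × log_e[(1/4)/(9/14)] = 1/4 × -0.9445 = -0.2361
  x=2: 1/4 × log_e[(1/4)/(3/14)] = 1/4 × 0.1542 = 0.0385

D_KL(P||Q) = 0.4288 nats

Note: KL divergence is always non-negative and equals 0 iff P = Q.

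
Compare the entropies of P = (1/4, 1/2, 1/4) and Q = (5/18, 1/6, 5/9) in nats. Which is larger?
P

Computing entropies in nats:
H(P) = 1.0397
H(Q) = 0.9810

Distribution P has higher entropy.

Intuition: The distribution closer to uniform (more spread out) has higher entropy.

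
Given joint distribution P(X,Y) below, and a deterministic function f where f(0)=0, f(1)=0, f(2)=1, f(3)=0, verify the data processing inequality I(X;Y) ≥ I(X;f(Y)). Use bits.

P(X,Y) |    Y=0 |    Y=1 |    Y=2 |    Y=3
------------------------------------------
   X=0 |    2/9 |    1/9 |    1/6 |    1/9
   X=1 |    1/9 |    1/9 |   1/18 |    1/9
I(X;Y) = 0.0333, I(X;f(Y)) = 0.0175, inequality holds: 0.0333 ≥ 0.0175

Data Processing Inequality: For any Markov chain X → Y → Z, we have I(X;Y) ≥ I(X;Z).

Here Z = f(Y) is a deterministic function of Y, forming X → Y → Z.

Original I(X;Y) = 0.0333 bits

After applying f:
P(X,Z) where Z=f(Y):
- P(X,Z=0) = P(X,Y=0) + P(X,Y=1) + P(X,Y=3)
- P(X,Z=1) = P(X,Y=2)

I(X;Z) = I(X;f(Y)) = 0.0175 bits

Verification: 0.0333 ≥ 0.0175 ✓

Information cannot be created by processing; the function f can only lose information about X.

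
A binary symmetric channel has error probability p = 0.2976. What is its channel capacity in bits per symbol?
0.1217 bits

For a binary symmetric channel (BSC) with error probability p:
Capacity C = 1 - H(p) bits per symbol

where H(p) = -p log₂(p) - (1-p) log₂(1-p) is the binary entropy function.

H(0.2976) = 0.8783 bits
C = 1 - 0.8783 = 0.1217 bits per symbol

This means we can reliably transmit up to 0.1217 bits of information per channel use.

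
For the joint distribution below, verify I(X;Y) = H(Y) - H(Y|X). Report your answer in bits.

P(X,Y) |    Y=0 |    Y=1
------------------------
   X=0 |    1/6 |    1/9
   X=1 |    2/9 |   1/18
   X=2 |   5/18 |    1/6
I(X;Y) = 0.0239 bits

Mutual information has multiple equivalent forms:
- I(X;Y) = H(X) - H(X|Y)
- I(X;Y) = H(Y) - H(Y|X)
- I(X;Y) = H(X) + H(Y) - H(X,Y)

Computing all quantities:
H(X) = 1.5466, H(Y) = 0.9183, H(X,Y) = 2.4411
H(X|Y) = 1.5228, H(Y|X) = 0.8944

Verification:
H(X) - H(X|Y) = 1.5466 - 1.5228 = 0.0239
H(Y) - H(Y|X) = 0.9183 - 0.8944 = 0.0239
H(X) + H(Y) - H(X,Y) = 1.5466 + 0.9183 - 2.4411 = 0.0239

All forms give I(X;Y) = 0.0239 bits. ✓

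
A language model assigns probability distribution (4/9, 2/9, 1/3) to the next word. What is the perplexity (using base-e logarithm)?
2.8888

Perplexity is e^H (or exp(H) for natural log).

First, H = -Σ p log p = 1.0609 nats
Perplexity = e^1.0609 = 2.8888

Interpretation: The model's uncertainty is equivalent to choosing uniformly among 2.9 options.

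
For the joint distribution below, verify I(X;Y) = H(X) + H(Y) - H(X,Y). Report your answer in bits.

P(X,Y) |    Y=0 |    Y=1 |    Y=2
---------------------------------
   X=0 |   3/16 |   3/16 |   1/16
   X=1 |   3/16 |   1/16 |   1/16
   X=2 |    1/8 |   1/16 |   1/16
I(X;Y) = 0.0399 bits

Mutual information has multiple equivalent forms:
- I(X;Y) = H(X) - H(X|Y)
- I(X;Y) = H(Y) - H(Y|X)
- I(X;Y) = H(X) + H(Y) - H(X,Y)

Computing all quantities:
H(X) = 1.5462, H(Y) = 1.4772, H(X,Y) = 2.9835
H(X|Y) = 1.5062, H(Y|X) = 1.4373

Verification:
H(X) - H(X|Y) = 1.5462 - 1.5062 = 0.0399
H(Y) - H(Y|X) = 1.4772 - 1.4373 = 0.0399
H(X) + H(Y) - H(X,Y) = 1.5462 + 1.4772 - 2.9835 = 0.0399

All forms give I(X;Y) = 0.0399 bits. ✓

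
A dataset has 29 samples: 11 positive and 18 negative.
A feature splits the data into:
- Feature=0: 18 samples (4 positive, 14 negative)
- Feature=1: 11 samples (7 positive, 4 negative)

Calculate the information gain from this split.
0.1245 bits

Information Gain = H(Y) - H(Y|Feature)

Before split:
P(positive) = 11/29 = 0.3793
H(Y) = 0.9576 bits

After split:
Feature=0: H = 0.7642 bits (weight = 18/29)
Feature=1: H = 0.9457 bits (weight = 11/29)
H(Y|Feature) = (18/29)×0.7642 + (11/29)×0.9457 = 0.8330 bits

Information Gain = 0.9576 - 0.8330 = 0.1245 bits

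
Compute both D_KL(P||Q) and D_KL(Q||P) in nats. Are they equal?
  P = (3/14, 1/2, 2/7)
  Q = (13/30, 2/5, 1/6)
D_KL(P||Q) = 0.1147, D_KL(Q||P) = 0.1261

KL divergence is not symmetric: D_KL(P||Q) ≠ D_KL(Q||P) in general.

D_KL(P||Q) = 0.1147 nats
D_KL(Q||P) = 0.1261 nats

No, they are not equal!

This asymmetry is why KL divergence is not a true distance metric.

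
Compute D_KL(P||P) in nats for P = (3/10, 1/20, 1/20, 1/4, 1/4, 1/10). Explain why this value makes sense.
0.0000 nats

KL divergence satisfies the Gibbs inequality: D_KL(P||Q) ≥ 0 for all distributions P, Q.

D_KL(P||Q) = Σ p(x) log(p(x)/q(x))
Each term is p(x) × log_e(p(x)/p(x)) = p(x) × log_e(1) = 0, so the sum is 0.
D_KL(P||Q) = 0.0000 nats

When P = Q, the KL divergence is exactly 0, as there is no 'divergence' between identical distributions.

This non-negativity is a fundamental property: relative entropy cannot be negative because it measures how different Q is from P.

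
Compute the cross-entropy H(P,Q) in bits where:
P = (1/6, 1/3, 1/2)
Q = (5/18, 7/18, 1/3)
1.5547 bits

Cross-entropy: H(P,Q) = -Σ p(x) log q(x)

Alternatively: H(P,Q) = H(P) + D_KL(P||Q)
H(P) = 1.4591 bits
D_KL(P||Q) = 0.0955 bits

H(P,Q) = 1.4591 + 0.0955 = 1.5547 bits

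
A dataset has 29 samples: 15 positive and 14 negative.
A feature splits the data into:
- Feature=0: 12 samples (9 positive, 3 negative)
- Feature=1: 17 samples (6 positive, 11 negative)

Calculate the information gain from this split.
0.1144 bits

Information Gain = H(Y) - H(Y|Feature)

Before split:
P(positive) = 15/29 = 0.5172
H(Y) = 0.9991 bits

After split:
Feature=0: H = 0.8113 bits (weight = 12/29)
Feature=1: H = 0.9367 bits (weight = 17/29)
H(Y|Feature) = (12/29)×0.8113 + (17/29)×0.9367 = 0.8848 bits

Information Gain = 0.9991 - 0.8848 = 0.1144 bits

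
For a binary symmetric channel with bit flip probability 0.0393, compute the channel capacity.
0.7609 bits

For a binary symmetric channel (BSC) with error probability p:
Capacity C = 1 - H(p) bits per symbol

where H(p) = -p log₂(p) - (1-p) log₂(1-p) is the binary entropy function.

H(0.0393) = 0.2391 bits
C = 1 - 0.2391 = 0.7609 bits per symbol

This means we can reliably transmit up to 0.7609 bits of information per channel use.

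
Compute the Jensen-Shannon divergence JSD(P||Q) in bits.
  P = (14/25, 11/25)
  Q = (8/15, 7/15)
0.0005 bits

Jensen-Shannon divergence is:
JSD(P||Q) = 0.5 × D_KL(P||M) + 0.5 × D_KL(Q||M)
where M = 0.5 × (P + Q) is the mixture distribution.

M = 0.5 × (14/25, 11/25) + 0.5 × (8/15, 7/15) = (0.546667, 0.453333)

D_KL(P||M) = 0.0005 bits
D_KL(Q||M) = 0.0005 bits

JSD(P||Q) = 0.5 × 0.0005 + 0.5 × 0.0005 = 0.0005 bits

Unlike KL divergence, JSD is symmetric and bounded: 0 ≤ JSD ≤ log(2).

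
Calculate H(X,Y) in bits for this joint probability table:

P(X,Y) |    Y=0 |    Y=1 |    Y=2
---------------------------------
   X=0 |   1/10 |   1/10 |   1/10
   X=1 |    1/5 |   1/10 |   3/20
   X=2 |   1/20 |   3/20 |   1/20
3.0464 bits

Joint entropy is H(X,Y) = -Σ_{x,y} p(x,y) log p(x,y).

Summing over all non-zero entries:
H(X,Y) = -[1/10·log_2(1/10) + 1/10·log_2(1/10) + 1/10·log_2(1/10) + 1/5·log_2(1/5) + 1/10·log_2(1/10) + 3/20·log_2(3/20) + 1/20·log_2(1/20) + 3/20·log_2(3/20) + 1/20·log_2(1/20)]
H(X,Y) = 3.0464 bits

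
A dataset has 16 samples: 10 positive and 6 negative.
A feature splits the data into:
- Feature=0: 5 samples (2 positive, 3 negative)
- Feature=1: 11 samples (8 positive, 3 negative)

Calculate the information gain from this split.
0.0698 bits

Information Gain = H(Y) - H(Y|Feature)

Before split:
P(positive) = 10/16 = 0.6250
H(Y) = 0.9544 bits

After split:
Feature=0: H = 0.9710 bits (weight = 5/16)
Feature=1: H = 0.8454 bits (weight = 11/16)
H(Y|Feature) = (5/16)×0.9710 + (11/16)×0.8454 = 0.8846 bits

Information Gain = 0.9544 - 0.8846 = 0.0698 bits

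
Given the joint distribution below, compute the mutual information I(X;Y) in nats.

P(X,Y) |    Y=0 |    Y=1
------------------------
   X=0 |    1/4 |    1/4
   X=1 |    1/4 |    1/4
0.0000 nats

Mutual information: I(X;Y) = H(X) + H(Y) - H(X,Y)

Marginals:
P(X) = (1/2, 1/2), H(X) = 0.6931 nats
P(Y) = (1/2, 1/2), H(Y) = 0.6931 nats

Joint entropy: H(X,Y) = 1.3863 nats

I(X;Y) = 0.6931 + 0.6931 - 1.3863 = 0.0000 nats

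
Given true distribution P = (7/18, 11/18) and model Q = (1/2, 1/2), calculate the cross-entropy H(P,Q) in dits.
0.3010 dits

Cross-entropy: H(P,Q) = -Σ p(x) log q(x)

Alternatively: H(P,Q) = H(P) + D_KL(P||Q)
H(P) = 0.2902 dits
D_KL(P||Q) = 0.0108 dits

H(P,Q) = 0.2902 + 0.0108 = 0.3010 dits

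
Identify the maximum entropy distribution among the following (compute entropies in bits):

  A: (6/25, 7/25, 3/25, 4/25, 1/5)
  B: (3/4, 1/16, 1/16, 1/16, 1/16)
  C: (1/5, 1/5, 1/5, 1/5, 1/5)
C

For a discrete distribution over n outcomes, entropy is maximized by the uniform distribution.

Computing entropies:
H(A) = 2.2628 bits
H(B) = 1.3113 bits
H(C) = 2.3219 bits

The uniform distribution (where all probabilities equal 1/5) achieves the maximum entropy of log_2(5) = 2.3219 bits.

Distribution C has the highest entropy.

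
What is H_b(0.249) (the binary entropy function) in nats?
0.5612 nats

The binary entropy function is:
H(p) = -p log(p) - (1-p) log(1-p)

H(0.249) = -0.249 × log_e(0.249) - 0.751 × log_e(0.751)
H(0.249) = 0.5612 nats

Note: Binary entropy is maximized at p=0.5 (H=1 bit) and minimized at p=0 or p=1 (H=0).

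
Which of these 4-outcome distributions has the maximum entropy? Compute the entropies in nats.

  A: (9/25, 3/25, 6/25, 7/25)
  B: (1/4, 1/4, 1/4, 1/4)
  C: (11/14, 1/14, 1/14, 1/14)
B

For a discrete distribution over n outcomes, entropy is maximized by the uniform distribution.

Computing entropies:
H(A) = 1.3212 nats
H(B) = 1.3863 nats
H(C) = 0.7550 nats

The uniform distribution (where all probabilities equal 1/4) achieves the maximum entropy of log_e(4) = 1.3863 nats.

Distribution B has the highest entropy.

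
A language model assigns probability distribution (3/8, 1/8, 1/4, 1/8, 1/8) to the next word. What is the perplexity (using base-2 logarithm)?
4.4557

Perplexity is 2^H (or exp(H) for natural log).

First, H = -Σ p log p = 2.1556 bits
Perplexity = 2^2.1556 = 4.4557

Interpretation: The model's uncertainty is equivalent to choosing uniformly among 4.5 options.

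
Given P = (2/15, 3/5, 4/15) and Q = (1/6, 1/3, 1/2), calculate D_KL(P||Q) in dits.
0.0674 dits

KL divergence: D_KL(P||Q) = Σ p(x) log(p(x)/q(x))

Computing term by term:
  x=0: 2/15 × log_10[(2/15)/(1/6)] = 2/15 × -0.0969 = -0.0129
  x=1: 3/5 × log_10[(3/5)/(1/3)] = 3/5 × 0.2553 = 0.1532
  x=2: 4/15 × log_10[(4/15)/(1/2)] = 4/15 × -0.2730 = -0.0728

D_KL(P||Q) = 0.0674 dits

Note: KL divergence is always non-negative and equals 0 iff P = Q.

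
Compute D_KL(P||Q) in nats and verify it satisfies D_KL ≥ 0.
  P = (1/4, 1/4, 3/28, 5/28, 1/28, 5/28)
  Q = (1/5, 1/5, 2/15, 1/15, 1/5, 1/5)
0.1823 nats

KL divergence satisfies the Gibbs inequality: D_KL(P||Q) ≥ 0 for all distributions P, Q.

D_KL(P||Q) = Σ p(x) log(p(x)/q(x))
Term by term:
  x=0: 1/4 × log_e[(1/4)/(1/5)] = 0.0558
  x=1: 1/4 × log_e[(1/4)/(1/5)] = 0.0558
  x=2: 3/28 × log_e[(3/28)/(2/15)] = -0.0234
  x=3: 5/28 × log_e[(5/28)/(1/15)] = 0.1759
  x=4: 1/28 × log_e[(1/28)/(1/5)] = -0.0615
  x=5: 5/28 × log_e[(5/28)/(1/5)] = -0.0202
D_KL(P||Q) = 0.1823 nats

D_KL(P||Q) = 0.1823 ≥ 0 ✓

This non-negativity is a fundamental property: relative entropy cannot be negative because it measures how different Q is from P.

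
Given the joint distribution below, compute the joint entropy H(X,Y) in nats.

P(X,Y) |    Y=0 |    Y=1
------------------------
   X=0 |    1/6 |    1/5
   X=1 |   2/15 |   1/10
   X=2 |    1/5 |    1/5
1.7632 nats

Joint entropy is H(X,Y) = -Σ_{x,y} p(x,y) log p(x,y).

Summing over all non-zero entries:
H(X,Y) = -[1/6·log_e(1/6) + 1/5·log_e(1/5) + 2/15·log_e(2/15) + 1/10·log_e(1/10) + 1/5·log_e(1/5) + 1/5·log_e(1/5)]
H(X,Y) = 1.7632 nats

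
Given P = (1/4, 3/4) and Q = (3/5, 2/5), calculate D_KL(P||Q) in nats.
0.2526 nats

KL divergence: D_KL(P||Q) = Σ p(x) log(p(x)/q(x))

Computing term by term:
  x=0: 1/4 × log_e[(1/4)/(3/5)] = 1/4 × -0.8755 = -0.2189
  x=1: 3/4 × log_e[(3/4)/(2/5)] = 3/4 × 0.6286 = 0.4715

D_KL(P||Q) = 0.2526 nats

Note: KL divergence is always non-negative and equals 0 iff P = Q.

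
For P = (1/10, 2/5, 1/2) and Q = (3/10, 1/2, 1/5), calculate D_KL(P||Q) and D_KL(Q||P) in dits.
D_KL(P||Q) = 0.1125, D_KL(Q||P) = 0.1120

KL divergence is not symmetric: D_KL(P||Q) ≠ D_KL(Q||P) in general.

D_KL(P||Q) = 0.1125 dits
D_KL(Q||P) = 0.1120 dits

No, they are not equal!

This asymmetry is why KL divergence is not a true distance metric.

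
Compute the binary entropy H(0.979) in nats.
0.1019 nats

The binary entropy function is:
H(p) = -p log(p) - (1-p) log(1-p)

H(0.979) = -0.979 × log_e(0.979) - 0.021 × log_e(0.021)
H(0.979) = 0.1019 nats

Note: Binary entropy is maximized at p=0.5 (H=1 bit) and minimized at p=0 or p=1 (H=0).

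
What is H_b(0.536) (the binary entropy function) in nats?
0.6906 nats

The binary entropy function is:
H(p) = -p log(p) - (1-p) log(1-p)

H(0.536) = -0.536 × log_e(0.536) - 0.464 × log_e(0.464)
H(0.536) = 0.6906 nats

Note: Binary entropy is maximized at p=0.5 (H=1 bit) and minimized at p=0 or p=1 (H=0).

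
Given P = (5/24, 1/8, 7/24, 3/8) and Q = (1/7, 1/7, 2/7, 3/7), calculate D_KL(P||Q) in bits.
0.0258 bits

KL divergence: D_KL(P||Q) = Σ p(x) log(p(x)/q(x))

Computing term by term:
  x=0: 5/24 × log_2[(5/24)/(1/7)] = 5/24 × 0.5443 = 0.1134
  x=1: 1/8 × log_2[(1/8)/(1/7)] = 1/8 × -0.1926 = -0.0241
  x=2: 7/24 × log_2[(7/24)/(2/7)] = 7/24 × 0.0297 = 0.0087
  x=3: 3/8 × log_2[(3/8)/(3/7)] = 3/8 × -0.1926 = -0.0722

D_KL(P||Q) = 0.0258 bits

Note: KL divergence is always non-negative and equals 0 iff P = Q.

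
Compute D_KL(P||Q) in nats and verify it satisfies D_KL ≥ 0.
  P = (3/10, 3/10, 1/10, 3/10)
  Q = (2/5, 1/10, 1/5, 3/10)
0.1740 nats

KL divergence satisfies the Gibbs inequality: D_KL(P||Q) ≥ 0 for all distributions P, Q.

D_KL(P||Q) = Σ p(x) log(p(x)/q(x))
Term by term:
  x=0: 3/10 × log_e[(3/10)/(2/5)] = -0.0863
  x=1: 3/10 × log_e[(3/10)/(1/10)] = 0.3296
  x=2: 1/10 × log_e[(1/10)/(1/5)] = -0.0693
  x=3: 3/10 × log_e[(3/10)/(3/10)] = 0.0000
D_KL(P||Q) = 0.1740 nats

D_KL(P||Q) = 0.1740 ≥ 0 ✓

This non-negativity is a fundamental property: relative entropy cannot be negative because it measures how different Q is from P.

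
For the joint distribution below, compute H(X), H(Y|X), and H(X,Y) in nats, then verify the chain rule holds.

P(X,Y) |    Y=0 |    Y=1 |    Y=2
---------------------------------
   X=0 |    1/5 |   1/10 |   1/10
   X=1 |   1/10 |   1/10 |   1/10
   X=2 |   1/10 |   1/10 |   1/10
H(X,Y) = 2.1640, H(X) = 1.0889, H(Y|X) = 1.0751 (all in nats)

Chain rule: H(X,Y) = H(X) + H(Y|X)

Left side — joint entropy directly:
H(X,Y) = -Σ p(x,y) log p(x,y) = 2.1640 nats

Right side — compute H(Y|X) from the conditional distributions:
P(X) = (2/5, 3/10, 3/10), so H(X) = 1.0889 nats
H(Y|X) = Σ_x P(X=x) · H(Y|X=x):
  P(Y|X=0) = (1/2, 1/4, 1/4), H(Y|X=0) = 1.0397, weight P(X=0) = 2/5
  P(Y|X=1) = (1/3, 1/3, 1/3), H(Y|X=1) = 1.0986, weight P(X=1) = 3/10
  P(Y|X=2) = (1/3, 1/3, 1/3), H(Y|X=2) = 1.0986, weight P(X=2) = 3/10
H(Y|X) = 1.0751 nats

H(X) + H(Y|X) = 1.0889 + 1.0751 = 2.1640 nats

Both sides equal 2.1640 nats. ✓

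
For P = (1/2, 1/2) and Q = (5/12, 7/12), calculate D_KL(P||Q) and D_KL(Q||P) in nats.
D_KL(P||Q) = 0.0141, D_KL(Q||P) = 0.0140

KL divergence is not symmetric: D_KL(P||Q) ≠ D_KL(Q||P) in general.

D_KL(P||Q) = 0.0141 nats
D_KL(Q||P) = 0.0140 nats

No, they are not equal!

This asymmetry is why KL divergence is not a true distance metric.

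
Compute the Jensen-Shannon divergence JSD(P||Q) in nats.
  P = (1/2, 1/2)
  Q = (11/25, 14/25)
0.0018 nats

Jensen-Shannon divergence is:
JSD(P||Q) = 0.5 × D_KL(P||M) + 0.5 × D_KL(Q||M)
where M = 0.5 × (P + Q) is the mixture distribution.

M = 0.5 × (1/2, 1/2) + 0.5 × (11/25, 14/25) = (0.47, 0.53)

D_KL(P||M) = 0.0018 nats
D_KL(Q||M) = 0.0018 nats

JSD(P||Q) = 0.5 × 0.0018 + 0.5 × 0.0018 = 0.0018 nats

Unlike KL divergence, JSD is symmetric and bounded: 0 ≤ JSD ≤ log(2).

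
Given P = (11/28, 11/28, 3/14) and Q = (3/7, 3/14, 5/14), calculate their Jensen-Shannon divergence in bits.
0.0328 bits

Jensen-Shannon divergence is:
JSD(P||Q) = 0.5 × D_KL(P||M) + 0.5 × D_KL(Q||M)
where M = 0.5 × (P + Q) is the mixture distribution.

M = 0.5 × (11/28, 11/28, 3/14) + 0.5 × (3/7, 3/14, 5/14) = (0.410714, 0.303571, 2/7)

D_KL(P||M) = 0.0320 bits
D_KL(Q||M) = 0.0336 bits

JSD(P||Q) = 0.5 × 0.0320 + 0.5 × 0.0336 = 0.0328 bits

Unlike KL divergence, JSD is symmetric and bounded: 0 ≤ JSD ≤ log(2).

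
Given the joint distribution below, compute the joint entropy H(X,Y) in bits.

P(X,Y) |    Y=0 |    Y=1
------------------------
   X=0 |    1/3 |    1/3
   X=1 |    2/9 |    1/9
1.8911 bits

Joint entropy is H(X,Y) = -Σ_{x,y} p(x,y) log p(x,y).

Summing over all non-zero entries:
H(X,Y) = -[1/3·log_2(1/3) + 1/3·log_2(1/3) + 2/9·log_2(2/9) + 1/9·log_2(1/9)]
H(X,Y) = 1.8911 bits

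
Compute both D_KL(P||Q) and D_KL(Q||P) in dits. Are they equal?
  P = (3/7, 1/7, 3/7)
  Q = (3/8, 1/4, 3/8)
D_KL(P||Q) = 0.0150, D_KL(Q||P) = 0.0173

KL divergence is not symmetric: D_KL(P||Q) ≠ D_KL(Q||P) in general.

D_KL(P||Q) = 0.0150 dits
D_KL(Q||P) = 0.0173 dits

No, they are not equal!

This asymmetry is why KL divergence is not a true distance metric.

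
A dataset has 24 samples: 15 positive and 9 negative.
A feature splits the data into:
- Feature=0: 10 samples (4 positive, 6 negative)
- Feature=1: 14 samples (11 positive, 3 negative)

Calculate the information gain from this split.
0.1126 bits

Information Gain = H(Y) - H(Y|Feature)

Before split:
P(positive) = 15/24 = 0.6250
H(Y) = 0.9544 bits

After split:
Feature=0: H = 0.9710 bits (weight = 10/24)
Feature=1: H = 0.7496 bits (weight = 14/24)
H(Y|Feature) = (10/24)×0.9710 + (14/24)×0.7496 = 0.8418 bits

Information Gain = 0.9544 - 0.8418 = 0.1126 bits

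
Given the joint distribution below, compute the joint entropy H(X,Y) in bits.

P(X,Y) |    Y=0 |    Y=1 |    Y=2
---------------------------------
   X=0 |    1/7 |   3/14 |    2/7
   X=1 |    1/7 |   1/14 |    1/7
2.4677 bits

Joint entropy is H(X,Y) = -Σ_{x,y} p(x,y) log p(x,y).

Summing over all non-zero entries:
H(X,Y) = -[1/7·log_2(1/7) + 3/14·log_2(3/14) + 2/7·log_2(2/7) + 1/7·log_2(1/7) + 1/14·log_2(1/14) + 1/7·log_2(1/7)]
H(X,Y) = 2.4677 bits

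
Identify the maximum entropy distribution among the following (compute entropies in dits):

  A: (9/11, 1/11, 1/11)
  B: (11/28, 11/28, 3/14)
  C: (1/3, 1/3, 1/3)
C

For a discrete distribution over n outcomes, entropy is maximized by the uniform distribution.

Computing entropies:
H(A) = 0.2606 dits
H(B) = 0.4622 dits
H(C) = 0.4771 dits

The uniform distribution (where all probabilities equal 1/3) achieves the maximum entropy of log_10(3) = 0.4771 dits.

Distribution C has the highest entropy.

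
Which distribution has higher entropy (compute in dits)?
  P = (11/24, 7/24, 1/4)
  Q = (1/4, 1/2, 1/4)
P

Computing entropies in dits:
H(P) = 0.4619
H(Q) = 0.4515

Distribution P has higher entropy.

Intuition: The distribution closer to uniform (more spread out) has higher entropy.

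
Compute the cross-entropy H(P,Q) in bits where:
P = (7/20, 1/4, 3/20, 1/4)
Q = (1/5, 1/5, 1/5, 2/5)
2.0719 bits

Cross-entropy: H(P,Q) = -Σ p(x) log q(x)

Alternatively: H(P,Q) = H(P) + D_KL(P||Q)
H(P) = 1.9406 bits
D_KL(P||Q) = 0.1313 bits

H(P,Q) = 1.9406 + 0.1313 = 2.0719 bits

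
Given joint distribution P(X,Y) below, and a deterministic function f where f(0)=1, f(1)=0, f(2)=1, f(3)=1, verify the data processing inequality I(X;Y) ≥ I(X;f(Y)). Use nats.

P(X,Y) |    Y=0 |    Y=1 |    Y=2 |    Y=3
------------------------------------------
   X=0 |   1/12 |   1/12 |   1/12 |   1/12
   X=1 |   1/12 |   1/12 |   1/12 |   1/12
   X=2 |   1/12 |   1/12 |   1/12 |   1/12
I(X;Y) = 0.0000, I(X;f(Y)) = 0.0000, inequality holds: 0.0000 ≥ 0.0000

Data Processing Inequality: For any Markov chain X → Y → Z, we have I(X;Y) ≥ I(X;Z).

Here Z = f(Y) is a deterministic function of Y, forming X → Y → Z.

Original I(X;Y) = 0.0000 nats

After applying f:
P(X,Z) where Z=f(Y):
- P(X,Z=0) = P(X,Y=1)
- P(X,Z=1) = P(X,Y=0) + P(X,Y=2) + P(X,Y=3)

I(X;Z) = I(X;f(Y)) = 0.0000 nats

Verification: 0.0000 ≥ 0.0000 ✓

Information cannot be created by processing; the function f can only lose information about X.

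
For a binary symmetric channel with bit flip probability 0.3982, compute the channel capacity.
0.0301 bits

For a binary symmetric channel (BSC) with error probability p:
Capacity C = 1 - H(p) bits per symbol

where H(p) = -p log₂(p) - (1-p) log₂(1-p) is the binary entropy function.

H(0.3982) = 0.9699 bits
C = 1 - 0.9699 = 0.0301 bits per symbol

This means we can reliably transmit up to 0.0301 bits of information per channel use.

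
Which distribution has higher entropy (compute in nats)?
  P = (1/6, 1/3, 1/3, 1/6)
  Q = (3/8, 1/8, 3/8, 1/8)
P

Computing entropies in nats:
H(P) = 1.3297
H(Q) = 1.2555

Distribution P has higher entropy.

Intuition: The distribution closer to uniform (more spread out) has higher entropy.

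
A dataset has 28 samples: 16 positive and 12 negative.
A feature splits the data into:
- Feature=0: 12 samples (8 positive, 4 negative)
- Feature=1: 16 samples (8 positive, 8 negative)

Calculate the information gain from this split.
0.0202 bits

Information Gain = H(Y) - H(Y|Feature)

Before split:
P(positive) = 16/28 = 0.5714
H(Y) = 0.9852 bits

After split:
Feature=0: H = 0.9183 bits (weight = 12/28)
Feature=1: H = 1.0000 bits (weight = 16/28)
H(Y|Feature) = (12/28)×0.9183 + (16/28)×1.0000 = 0.9650 bits

Information Gain = 0.9852 - 0.9650 = 0.0202 bits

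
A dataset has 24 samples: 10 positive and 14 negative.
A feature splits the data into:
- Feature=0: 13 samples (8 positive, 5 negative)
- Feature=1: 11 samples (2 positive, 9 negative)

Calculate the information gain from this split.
0.1457 bits

Information Gain = H(Y) - H(Y|Feature)

Before split:
P(positive) = 10/24 = 0.4167
H(Y) = 0.9799 bits

After split:
Feature=0: H = 0.9612 bits (weight = 13/24)
Feature=1: H = 0.6840 bits (weight = 11/24)
H(Y|Feature) = (13/24)×0.9612 + (11/24)×0.6840 = 0.8342 bits

Information Gain = 0.9799 - 0.8342 = 0.1457 bits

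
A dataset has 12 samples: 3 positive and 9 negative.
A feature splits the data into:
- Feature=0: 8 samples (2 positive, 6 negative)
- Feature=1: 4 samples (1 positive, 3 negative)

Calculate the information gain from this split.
0.0000 bits

Information Gain = H(Y) - H(Y|Feature)

Before split:
P(positive) = 3/12 = 0.2500
H(Y) = 0.8113 bits

After split:
Feature=0: H = 0.8113 bits (weight = 8/12)
Feature=1: H = 0.8113 bits (weight = 4/12)
H(Y|Feature) = (8/12)×0.8113 + (4/12)×0.8113 = 0.8113 bits

Information Gain = 0.8113 - 0.8113 = 0.0000 bits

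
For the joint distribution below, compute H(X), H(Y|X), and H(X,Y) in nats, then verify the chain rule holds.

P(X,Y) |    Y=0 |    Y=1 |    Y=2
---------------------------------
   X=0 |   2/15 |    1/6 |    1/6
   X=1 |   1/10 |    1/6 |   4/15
H(X,Y) = 1.7473, H(X) = 0.6909, H(Y|X) = 1.0563 (all in nats)

Chain rule: H(X,Y) = H(X) + H(Y|X)

Left side — joint entropy directly:
H(X,Y) = -Σ p(x,y) log p(x,y) = 1.7473 nats

Right side — compute H(Y|X) from the conditional distributions:
P(X) = (7/15, 8/15), so H(X) = 0.6909 nats
H(Y|X) = Σ_x P(X=x) · H(Y|X=x):
  P(Y|X=0) = (2/7, 5/14, 5/14), H(Y|X=0) = 1.0934, weight P(X=0) = 7/15
  P(Y|X=1) = (3/16, 5/16, 1/2), H(Y|X=1) = 1.0239, weight P(X=1) = 8/15
H(Y|X) = 1.0563 nats

H(X) + H(Y|X) = 0.6909 + 1.0563 = 1.7473 nats

Both sides equal 1.7473 nats. ✓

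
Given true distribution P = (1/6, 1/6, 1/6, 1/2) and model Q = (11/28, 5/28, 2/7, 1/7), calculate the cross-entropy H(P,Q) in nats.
1.6246 nats

Cross-entropy: H(P,Q) = -Σ p(x) log q(x)

Alternatively: H(P,Q) = H(P) + D_KL(P||Q)
H(P) = 1.2425 nats
D_KL(P||Q) = 0.3821 nats

H(P,Q) = 1.2425 + 0.3821 = 1.6246 nats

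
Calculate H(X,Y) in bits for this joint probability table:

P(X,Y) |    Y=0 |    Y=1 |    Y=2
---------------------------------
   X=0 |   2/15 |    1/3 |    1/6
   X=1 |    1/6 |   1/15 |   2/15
2.4256 bits

Joint entropy is H(X,Y) = -Σ_{x,y} p(x,y) log p(x,y).

Summing over all non-zero entries:
H(X,Y) = -[2/15·log_2(2/15) + 1/3·log_2(1/3) + 1/6·log_2(1/6) + 1/6·log_2(1/6) + 1/15·log_2(1/15) + 2/15·log_2(2/15)]
H(X,Y) = 2.4256 bits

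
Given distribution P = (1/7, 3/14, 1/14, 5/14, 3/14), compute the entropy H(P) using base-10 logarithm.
0.6490 dits

Shannon entropy is H(X) = -Σ p(x) log p(x).

For P = (1/7, 3/14, 1/14, 5/14, 3/14):
H = -1/7 × log_10(1/7) -3/14 × log_10(3/14) -1/14 × log_10(1/14) -5/14 × log_10(5/14) -3/14 × log_10(3/14)
H = 0.6490 dits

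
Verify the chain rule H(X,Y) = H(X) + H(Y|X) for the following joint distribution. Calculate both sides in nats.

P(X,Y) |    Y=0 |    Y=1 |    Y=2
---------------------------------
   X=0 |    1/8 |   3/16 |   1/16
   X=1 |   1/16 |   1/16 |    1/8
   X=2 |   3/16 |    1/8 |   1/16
H(X,Y) = 2.1007, H(X) = 1.0822, H(Y|X) = 1.0185 (all in nats)

Chain rule: H(X,Y) = H(X) + H(Y|X)

Left side — joint entropy directly:
H(X,Y) = -Σ p(x,y) log p(x,y) = 2.1007 nats

Right side — compute H(Y|X) from the conditional distributions:
P(X) = (3/8, 1/4, 3/8), so H(X) = 1.0822 nats
H(Y|X) = Σ_x P(X=x) · H(Y|X=x):
  P(Y|X=0) = (1/3, 1/2, 1/6), H(Y|X=0) = 1.0114, weight P(X=0) = 3/8
  P(Y|X=1) = (1/4, 1/4, 1/2), H(Y|X=1) = 1.0397, weight P(X=1) = 1/4
  P(Y|X=2) = (1/2, 1/3, 1/6), H(Y|X=2) = 1.0114, weight P(X=2) = 3/8
H(Y|X) = 1.0185 nats

H(X) + H(Y|X) = 1.0822 + 1.0185 = 2.1007 nats

Both sides equal 2.1007 nats. ✓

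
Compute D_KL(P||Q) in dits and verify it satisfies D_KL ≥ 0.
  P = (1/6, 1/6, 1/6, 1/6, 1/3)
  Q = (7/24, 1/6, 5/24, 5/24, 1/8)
0.0692 dits

KL divergence satisfies the Gibbs inequality: D_KL(P||Q) ≥ 0 for all distributions P, Q.

D_KL(P||Q) = Σ p(x) log(p(x)/q(x))
Term by term:
  x=0: 1/6 × log_10[(1/6)/(7/24)] = -0.0405
  x=1: 1/6 × log_10[(1/6)/(1/6)] = 0.0000
  x=2: 1/6 × log_10[(1/6)/(5/24)] = -0.0162
  x=3: 1/6 × log_10[(1/6)/(5/24)] = -0.0162
  x=4: 1/3 × log_10[(1/3)/(1/8)] = 0.1420
D_KL(P||Q) = 0.0692 dits

D_KL(P||Q) = 0.0692 ≥ 0 ✓

This non-negativity is a fundamental property: relative entropy cannot be negative because it measures how different Q is from P.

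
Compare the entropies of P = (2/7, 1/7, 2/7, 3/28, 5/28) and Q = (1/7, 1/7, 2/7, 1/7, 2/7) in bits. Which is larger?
Q

Computing entropies in bits:
H(P) = 2.2229
H(Q) = 2.2359

Distribution Q has higher entropy.

Intuition: The distribution closer to uniform (more spread out) has higher entropy.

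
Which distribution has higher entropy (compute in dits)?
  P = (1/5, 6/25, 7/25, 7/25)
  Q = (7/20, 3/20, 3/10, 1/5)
P

Computing entropies in dits:
H(P) = 0.5981
H(Q) = 0.5798

Distribution P has higher entropy.

Intuition: The distribution closer to uniform (more spread out) has higher entropy.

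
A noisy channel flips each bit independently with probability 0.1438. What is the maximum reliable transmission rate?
0.4059 bits

For a binary symmetric channel (BSC) with error probability p:
Capacity C = 1 - H(p) bits per symbol

where H(p) = -p log₂(p) - (1-p) log₂(1-p) is the binary entropy function.

H(0.1438) = 0.5941 bits
C = 1 - 0.5941 = 0.4059 bits per symbol

This means we can reliably transmit up to 0.4059 bits of information per channel use.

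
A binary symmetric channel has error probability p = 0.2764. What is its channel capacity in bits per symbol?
0.1495 bits

For a binary symmetric channel (BSC) with error probability p:
Capacity C = 1 - H(p) bits per symbol

where H(p) = -p log₂(p) - (1-p) log₂(1-p) is the binary entropy function.

H(0.2764) = 0.8505 bits
C = 1 - 0.8505 = 0.1495 bits per symbol

This means we can reliably transmit up to 0.1495 bits of information per channel use.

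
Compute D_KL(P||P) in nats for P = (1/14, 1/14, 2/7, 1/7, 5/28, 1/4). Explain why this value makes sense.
0.0000 nats

KL divergence satisfies the Gibbs inequality: D_KL(P||Q) ≥ 0 for all distributions P, Q.

D_KL(P||Q) = Σ p(x) log(p(x)/q(x))
Each term is p(x) × log_e(p(x)/p(x)) = p(x) × log_e(1) = 0, so the sum is 0.
D_KL(P||Q) = 0.0000 nats

When P = Q, the KL divergence is exactly 0, as there is no 'divergence' between identical distributions.

This non-negativity is a fundamental property: relative entropy cannot be negative because it measures how different Q is from P.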